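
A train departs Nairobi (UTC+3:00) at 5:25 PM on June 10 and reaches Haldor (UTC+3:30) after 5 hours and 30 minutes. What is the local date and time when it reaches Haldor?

11:25 PM on June 10

Convert departure to UTC: 5:25 PM − 3:00 = 2:25 PM UTC on Jun 10.
Add 5 hours 30 minutes travel time → 7:55 PM UTC.
Haldor is UTC+3:30, so local arrival = 7:55 PM + 3:30 = 11:25 PM on Jun 10.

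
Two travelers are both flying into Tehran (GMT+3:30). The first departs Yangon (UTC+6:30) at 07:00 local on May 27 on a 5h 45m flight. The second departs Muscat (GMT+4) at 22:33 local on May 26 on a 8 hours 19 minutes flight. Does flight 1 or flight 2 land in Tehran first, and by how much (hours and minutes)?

the second, by 3 hours 23 minutes

Flight 1 in UTC: 07:00 − 6:30 = 00:30 on May 27.
+5 hours 45 minutes → arrive 06:15 UTC on May 27.
Flight 2 in UTC: 22:33 − 4:00 = 18:33 on May 26.
+8 hours 19 minutes → arrive 02:52 UTC on May 27.
Flight 2 lands earlier by 3 hours 23 minutes.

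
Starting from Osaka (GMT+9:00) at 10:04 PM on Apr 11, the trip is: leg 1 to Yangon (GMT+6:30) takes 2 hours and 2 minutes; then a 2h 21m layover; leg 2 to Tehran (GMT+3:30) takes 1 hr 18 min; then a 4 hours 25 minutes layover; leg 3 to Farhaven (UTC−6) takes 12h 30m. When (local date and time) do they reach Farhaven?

Convert departure to UTC: 10:04 PM − 9:00 = 1:04 PM UTC on Apr 11.
Add 2 hours and 2 minutes leg 1 → 3:06 PM UTC.
Add 2 hours and 21 minutes layover in Yangon → 5:27 PM UTC.
Add 1 hour and 18 minutes leg 2 → 6:45 PM UTC.
Add 4 hours 25 minutes layover in Tehran → 11:10 PM UTC.
Add 12 hours and 30 minutes leg 3 → 11:40 AM UTC (Apr 12).
Farhaven is UTC−6:00, so local arrival = 11:40 AM − 6:00 = 5:40 AM on Apr 12.

5:40 AM on April 12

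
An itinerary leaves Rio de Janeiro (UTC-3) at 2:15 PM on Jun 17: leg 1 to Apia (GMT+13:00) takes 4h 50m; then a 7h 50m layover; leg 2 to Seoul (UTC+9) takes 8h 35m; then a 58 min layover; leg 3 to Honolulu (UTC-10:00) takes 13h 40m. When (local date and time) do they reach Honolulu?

Convert departure to UTC: 2:15 PM + 3:00 = 5:15 PM UTC on Jun 17.
Add 4 hours 50 minutes leg 1 → 10:05 PM UTC.
Add 7 hours and 50 minutes layover in Apia → 5:55 AM UTC (Jun 18).
Add 8 hours 35 minutes leg 2 → 2:30 PM UTC.
Add 58 minutes layover in Seoul → 3:28 PM UTC.
Add 13 hours 40 minutes leg 3 → 5:08 AM UTC (Jun 19).
Honolulu is UTC−10:00, so local arrival = 5:08 AM − 10:00 = 7:08 PM on Jun 18.

7:08 PM on Jun 18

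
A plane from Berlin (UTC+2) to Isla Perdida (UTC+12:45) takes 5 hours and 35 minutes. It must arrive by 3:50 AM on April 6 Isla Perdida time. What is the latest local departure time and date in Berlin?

Target arrival in UTC: 3:50 AM − 12:45 = 3:05 PM on Apr 5.
Subtract 5 hours and 35 minutes → departure 9:30 AM UTC on Apr 5.
Berlin is UTC+2:00: 9:30 AM + 2:00 = 11:30 AM on Apr 5.

11:30 AM on Apr 5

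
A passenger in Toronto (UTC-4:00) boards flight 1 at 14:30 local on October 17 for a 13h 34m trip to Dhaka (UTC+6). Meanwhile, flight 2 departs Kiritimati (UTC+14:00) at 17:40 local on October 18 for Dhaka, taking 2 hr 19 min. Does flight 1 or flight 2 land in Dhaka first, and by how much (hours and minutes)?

Flight 1 in UTC: 14:30 + 4:00 = 18:30 on Oct 17.
+13 hours and 34 minutes → arrive 08:04 UTC on Oct 18.
Flight 2 in UTC: 17:40 − 14:00 = 03:40 on Oct 18.
+2 hours and 19 minutes → arrive 05:59 UTC on Oct 18.
Flight 2 lands earlier by 2 hours 5 minutes.

the second, by 2 hours 5 minutes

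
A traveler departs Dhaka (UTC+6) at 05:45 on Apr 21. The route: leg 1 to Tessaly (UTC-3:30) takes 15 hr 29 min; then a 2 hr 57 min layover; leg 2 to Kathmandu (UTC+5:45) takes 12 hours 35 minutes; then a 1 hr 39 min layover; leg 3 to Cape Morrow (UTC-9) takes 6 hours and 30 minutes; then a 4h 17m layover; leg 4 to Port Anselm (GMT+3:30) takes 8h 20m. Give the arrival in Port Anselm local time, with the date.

07:02 on April 23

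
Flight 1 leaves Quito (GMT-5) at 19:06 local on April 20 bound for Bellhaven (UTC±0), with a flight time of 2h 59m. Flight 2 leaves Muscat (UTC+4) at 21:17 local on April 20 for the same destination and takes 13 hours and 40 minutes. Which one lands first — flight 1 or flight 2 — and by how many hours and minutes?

Flight 1 in UTC: 19:06 + 5:00 = 00:06 on Apr 21.
+2 hours 59 minutes → arrive 03:05 UTC on Apr 21.
Flight 2 in UTC: 21:17 − 4:00 = 17:17 on Apr 20.
+13 hours and 40 minutes → arrive 06:57 UTC on Apr 21.
Flight 1 lands earlier by 3 hours 52 minutes.

the first, by 3 hours 52 minutes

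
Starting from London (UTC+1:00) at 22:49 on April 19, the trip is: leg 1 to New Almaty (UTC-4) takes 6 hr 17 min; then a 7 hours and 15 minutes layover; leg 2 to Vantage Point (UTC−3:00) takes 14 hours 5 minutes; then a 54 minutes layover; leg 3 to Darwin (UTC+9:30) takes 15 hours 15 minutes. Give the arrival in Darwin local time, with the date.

03:05 on Apr 22

Convert departure to UTC: 22:49 − 1:00 = 21:49 UTC on Apr 19.
Add 6 hours and 17 minutes leg 1 → 04:06 UTC (Apr 20).
Add 7 hours and 15 minutes layover in New Almaty → 11:21 UTC.
Add 14 hours 5 minutes leg 2 → 01:26 UTC (Apr 21).
Add 54 minutes layover in Vantage Point → 02:20 UTC.
Add 15 hours 15 minutes leg 3 → 17:35 UTC.
Darwin is UTC+9:30, so local arrival = 17:35 + 9:30 = 03:05 on Apr 22.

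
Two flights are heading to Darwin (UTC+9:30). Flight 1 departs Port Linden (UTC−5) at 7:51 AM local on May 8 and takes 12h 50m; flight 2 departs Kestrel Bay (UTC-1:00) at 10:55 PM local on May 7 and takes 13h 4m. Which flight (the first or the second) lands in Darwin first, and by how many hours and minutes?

Flight 1 in UTC: 7:51 AM + 5:00 = 12:51 PM on May 8.
+12 hours and 50 minutes → arrive 1:41 AM UTC on May 9.
Flight 2 in UTC: 10:55 PM + 1:00 = 11:55 PM on May 7.
+13 hours 4 minutes → arrive 12:59 PM UTC on May 8.
Flight 2 lands earlier by 12 hours 42 minutes.

the second, by 12 hours 42 minutes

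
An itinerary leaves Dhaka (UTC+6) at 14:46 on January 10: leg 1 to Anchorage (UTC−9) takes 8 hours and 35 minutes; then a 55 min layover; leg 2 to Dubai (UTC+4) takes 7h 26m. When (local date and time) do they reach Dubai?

05:42 on January 11

Convert departure to UTC: 14:46 − 6:00 = 08:46 UTC on Jan 10.
Add 8 hours and 35 minutes leg 1 → 17:21 UTC.
Add 55 minutes layover in Anchorage → 18:16 UTC.
Add 7 hours and 26 minutes leg 2 → 01:42 UTC (Jan 11).
Dubai is UTC+4:00, so local arrival = 01:42 + 4:00 = 05:42 on Jan 11.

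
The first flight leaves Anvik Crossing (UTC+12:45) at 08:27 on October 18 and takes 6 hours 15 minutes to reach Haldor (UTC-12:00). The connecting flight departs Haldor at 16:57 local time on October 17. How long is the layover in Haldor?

3 hours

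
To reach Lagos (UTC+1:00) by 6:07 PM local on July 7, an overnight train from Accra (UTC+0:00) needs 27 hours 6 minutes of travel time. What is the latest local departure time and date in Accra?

Target arrival in UTC: 6:07 PM − 1:00 = 5:07 PM on Jul 7.
Subtract 27 hours 6 minutes → departure 2:01 PM UTC on Jul 6.
Accra is UTC+0, so departure is 2:01 PM on Jul 6.

2:01 PM on July 6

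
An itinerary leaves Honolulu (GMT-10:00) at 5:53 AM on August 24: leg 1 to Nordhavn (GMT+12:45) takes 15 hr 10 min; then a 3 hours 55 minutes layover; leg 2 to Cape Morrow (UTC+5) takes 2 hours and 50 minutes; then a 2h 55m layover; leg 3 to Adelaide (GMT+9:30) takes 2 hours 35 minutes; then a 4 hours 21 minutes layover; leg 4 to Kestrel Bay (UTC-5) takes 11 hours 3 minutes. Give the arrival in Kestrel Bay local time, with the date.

5:42 AM on Aug 26

Convert departure to UTC: 5:53 AM + 10:00 = 3:53 PM UTC on Aug 24.
Add 15 hours 10 minutes leg 1 → 7:03 AM UTC (Aug 25).
Add 3 hours and 55 minutes layover in Nordhavn → 10:58 AM UTC.
Add 2 hours and 50 minutes leg 2 → 1:48 PM UTC.
Add 2 hours 55 minutes layover in Cape Morrow → 4:43 PM UTC.
Add 2 hours and 35 minutes leg 3 → 7:18 PM UTC.
Add 4 hours 21 minutes layover in Adelaide → 11:39 PM UTC.
Add 11 hours and 3 minutes leg 4 → 10:42 AM UTC (Aug 26).
Kestrel Bay is UTC−5:00, so local arrival = 10:42 AM − 5:00 = 5:42 AM on Aug 26.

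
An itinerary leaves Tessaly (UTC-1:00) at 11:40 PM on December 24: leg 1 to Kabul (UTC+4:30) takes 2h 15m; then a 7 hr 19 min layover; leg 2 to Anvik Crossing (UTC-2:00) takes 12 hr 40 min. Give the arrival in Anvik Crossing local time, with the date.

8:54 PM on December 25

Convert departure to UTC: 11:40 PM + 1:00 = 12:40 AM UTC on Dec 25.
Add 2 hours 15 minutes leg 1 → 2:55 AM UTC.
Add 7 hours 19 minutes layover in Kabul → 10:14 AM UTC.
Add 12 hours and 40 minutes leg 2 → 10:54 PM UTC.
Anvik Crossing is UTC−2:00, so local arrival = 10:54 PM − 2:00 = 8:54 PM on Dec 25.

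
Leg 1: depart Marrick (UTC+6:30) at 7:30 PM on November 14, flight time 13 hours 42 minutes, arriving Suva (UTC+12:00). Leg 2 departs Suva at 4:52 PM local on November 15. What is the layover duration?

2 hours 10 minutes

Convert departure to UTC: 7:30 PM − 6:30 = 1:00 PM UTC on Nov 14.
Add 13 hours 42 minutes flight time → 2:42 AM UTC (Nov 15).
Suva is UTC+12:00, so local arrival = 2:42 AM + 12:00 = 2:42 PM on Nov 15.
Layover = 4:52 PM − 2:42 PM = 2 hours 10 minutes.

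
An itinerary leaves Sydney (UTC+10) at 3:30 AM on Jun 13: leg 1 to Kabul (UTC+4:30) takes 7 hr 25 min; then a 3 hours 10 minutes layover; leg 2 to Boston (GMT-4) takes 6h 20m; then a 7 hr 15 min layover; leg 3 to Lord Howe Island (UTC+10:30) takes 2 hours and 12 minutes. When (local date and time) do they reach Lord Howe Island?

6:22 AM on June 14

Convert departure to UTC: 3:30 AM − 10:00 = 5:30 PM UTC on Jun 12.
Add 7 hours and 25 minutes leg 1 → 12:55 AM UTC (Jun 13).
Add 3 hours and 10 minutes layover in Kabul → 4:05 AM UTC.
Add 6 hours 20 minutes leg 2 → 10:25 AM UTC.
Add 7 hours and 15 minutes layover in Boston → 5:40 PM UTC.
Add 2 hours and 12 minutes leg 3 → 7:52 PM UTC.
Lord Howe Island is UTC+10:30, so local arrival = 7:52 PM + 10:30 = 6:22 AM on Jun 14.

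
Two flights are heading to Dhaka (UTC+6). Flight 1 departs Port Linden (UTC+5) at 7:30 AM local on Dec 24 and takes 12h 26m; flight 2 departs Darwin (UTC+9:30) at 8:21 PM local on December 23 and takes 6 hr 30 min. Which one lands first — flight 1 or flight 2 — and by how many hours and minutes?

Flight 1 in UTC: 7:30 AM − 5:00 = 2:30 AM on Dec 24.
+12 hours and 26 minutes → arrive 2:56 PM UTC on Dec 24.
Flight 2 in UTC: 8:21 PM − 9:30 = 10:51 AM on Dec 23.
+6 hours 30 minutes → arrive 5:21 PM UTC on Dec 23.
Flight 2 lands earlier by 21 hours 35 minutes.

the second, by 21 hours 35 minutes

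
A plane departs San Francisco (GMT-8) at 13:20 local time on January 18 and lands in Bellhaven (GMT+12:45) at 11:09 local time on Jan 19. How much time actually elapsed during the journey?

1 hour 4 minutes

Departure in UTC: 13:20 + 8:00 = 21:20 on Jan 18.
Arrival in UTC: 11:09 − 12:45 = 22:24 on Jan 18.
Elapsed = 22:24 − 21:20 = 1 hour 4 minutes.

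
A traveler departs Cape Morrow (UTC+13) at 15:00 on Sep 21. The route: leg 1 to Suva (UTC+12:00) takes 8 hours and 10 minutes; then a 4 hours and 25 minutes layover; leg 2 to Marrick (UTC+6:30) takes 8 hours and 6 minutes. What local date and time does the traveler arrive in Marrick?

Convert departure to UTC: 15:00 − 13:00 = 02:00 UTC on Sep 21.
Add 8 hours and 10 minutes leg 1 → 10:10 UTC.
Add 4 hours 25 minutes layover in Suva → 14:35 UTC.
Add 8 hours and 6 minutes leg 2 → 22:41 UTC.
Marrick is UTC+6:30, so local arrival = 22:41 + 6:30 = 05:11 on Sep 22.

05:11 on September 22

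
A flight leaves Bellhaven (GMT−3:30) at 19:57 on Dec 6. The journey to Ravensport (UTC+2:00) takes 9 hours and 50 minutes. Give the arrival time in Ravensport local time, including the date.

11:17 on Dec 7

Convert departure to UTC: 19:57 + 3:30 = 23:27 UTC on Dec 6.
Add 9 hours and 50 minutes travel time → 09:17 UTC (Dec 7).
Ravensport is UTC+2:00, so local arrival = 09:17 + 2:00 = 11:17 on Dec 7.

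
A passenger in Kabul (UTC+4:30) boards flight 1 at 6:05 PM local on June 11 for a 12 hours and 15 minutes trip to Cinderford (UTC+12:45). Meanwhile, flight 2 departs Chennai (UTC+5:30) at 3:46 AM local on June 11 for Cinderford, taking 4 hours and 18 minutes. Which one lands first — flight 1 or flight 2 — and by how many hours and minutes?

Flight 1 in UTC: 6:05 PM − 4:30 = 1:35 PM on Jun 11.
+12 hours 15 minutes → arrive 1:50 AM UTC on Jun 12.
Flight 2 in UTC: 3:46 AM − 5:30 = 10:16 PM on Jun 10.
+4 hours 18 minutes → arrive 2:34 AM UTC on Jun 11.
Flight 2 lands earlier by 23 hours 16 minutes.

the second, by 23 hours 16 minutes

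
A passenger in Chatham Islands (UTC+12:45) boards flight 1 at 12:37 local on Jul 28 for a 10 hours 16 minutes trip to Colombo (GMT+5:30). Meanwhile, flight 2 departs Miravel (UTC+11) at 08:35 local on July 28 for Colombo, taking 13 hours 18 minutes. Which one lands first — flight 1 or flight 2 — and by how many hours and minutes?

the first, by 45 minutes

Flight 1 in UTC: 12:37 − 12:45 = 23:52 on Jul 27.
+10 hours and 16 minutes → arrive 10:08 UTC on Jul 28.
Flight 2 in UTC: 08:35 − 11:00 = 21:35 on Jul 27.
+13 hours and 18 minutes → arrive 10:53 UTC on Jul 28.
Flight 1 lands earlier by 45 minutes.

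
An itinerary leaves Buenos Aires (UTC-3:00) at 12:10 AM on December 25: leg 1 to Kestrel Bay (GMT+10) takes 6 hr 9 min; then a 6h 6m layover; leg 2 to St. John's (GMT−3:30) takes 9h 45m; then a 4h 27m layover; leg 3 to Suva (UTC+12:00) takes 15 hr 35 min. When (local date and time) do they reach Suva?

9:12 AM on Dec 27

Convert departure to UTC: 12:10 AM + 3:00 = 3:10 AM UTC on Dec 25.
Add 6 hours and 9 minutes leg 1 → 9:19 AM UTC.
Add 6 hours and 6 minutes layover in Kestrel Bay → 3:25 PM UTC.
Add 9 hours and 45 minutes leg 2 → 1:10 AM UTC (Dec 26).
Add 4 hours and 27 minutes layover in St. John's → 5:37 AM UTC.
Add 15 hours and 35 minutes leg 3 → 9:12 PM UTC.
Suva is UTC+12:00, so local arrival = 9:12 PM + 12:00 = 9:12 AM on Dec 27.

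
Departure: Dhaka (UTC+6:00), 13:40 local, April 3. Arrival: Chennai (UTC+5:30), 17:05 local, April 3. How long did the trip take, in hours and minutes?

3 hours 55 minutes

Departure in UTC: 13:40 − 6:00 = 07:40 on Apr 3.
Arrival in UTC: 17:05 − 5:30 = 11:35 on Apr 3.
Elapsed = 11:35 − 07:40 = 3 hours 55 minutes.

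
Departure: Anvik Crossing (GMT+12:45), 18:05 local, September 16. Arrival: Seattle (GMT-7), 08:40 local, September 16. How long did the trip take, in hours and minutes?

Departure in UTC: 18:05 − 12:45 = 05:20 on Sep 16.
Arrival in UTC: 08:40 + 7:00 = 15:40 on Sep 16.
Elapsed = 15:40 − 05:20 = 10 hours 20 minutes.

10 hours 20 minutes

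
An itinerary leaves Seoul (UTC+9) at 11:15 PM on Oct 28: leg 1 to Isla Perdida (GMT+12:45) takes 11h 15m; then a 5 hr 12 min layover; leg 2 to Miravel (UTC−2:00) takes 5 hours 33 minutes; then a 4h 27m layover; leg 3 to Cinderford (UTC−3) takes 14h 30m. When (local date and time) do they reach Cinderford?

Convert departure to UTC: 11:15 PM − 9:00 = 2:15 PM UTC on Oct 28.
Add 11 hours 15 minutes leg 1 → 1:30 AM UTC (Oct 29).
Add 5 hours and 12 minutes layover in Isla Perdida → 6:42 AM UTC.
Add 5 hours 33 minutes leg 2 → 12:15 PM UTC.
Add 4 hours 27 minutes layover in Miravel → 4:42 PM UTC.
Add 14 hours 30 minutes leg 3 → 7:12 AM UTC (Oct 30).
Cinderford is UTC−3:00, so local arrival = 7:12 AM − 3:00 = 4:12 AM on Oct 30.

4:12 AM on October 30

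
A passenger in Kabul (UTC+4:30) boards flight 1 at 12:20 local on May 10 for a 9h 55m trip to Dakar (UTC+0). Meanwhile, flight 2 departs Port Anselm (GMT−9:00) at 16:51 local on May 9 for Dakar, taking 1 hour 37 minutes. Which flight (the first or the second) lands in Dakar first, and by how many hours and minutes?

the second, by 14 hours 17 minutes

Flight 1 in UTC: 12:20 − 4:30 = 07:50 on May 10.
+9 hours and 55 minutes → arrive 17:45 UTC on May 10.
Flight 2 in UTC: 16:51 + 9:00 = 01:51 on May 10.
+1 hour 37 minutes → arrive 03:28 UTC on May 10.
Flight 2 lands earlier by 14 hours 17 minutes.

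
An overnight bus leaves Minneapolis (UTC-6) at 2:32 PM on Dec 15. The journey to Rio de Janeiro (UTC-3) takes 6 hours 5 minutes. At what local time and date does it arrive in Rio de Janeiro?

Rio de Janeiro is 3:00 ahead of Minneapolis.
After 6 hours 5 minutes it is 8:37 PM in Minneapolis.
Shift by the zone difference: 8:37 PM + 3:00 = 11:37 PM on Dec 15 in Rio de Janeiro.

11:37 PM on December 15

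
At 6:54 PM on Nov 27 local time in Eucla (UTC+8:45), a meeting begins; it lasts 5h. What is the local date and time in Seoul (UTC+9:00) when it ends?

12:09 AM on November 28

Convert start to UTC: 6:54 PM − 8:45 = 10:09 AM UTC on Nov 27.
Add 5 hours duration → 3:09 PM UTC.
Seoul is UTC+9:00, so local end time = 3:09 PM + 9:00 = 12:09 AM on Nov 28.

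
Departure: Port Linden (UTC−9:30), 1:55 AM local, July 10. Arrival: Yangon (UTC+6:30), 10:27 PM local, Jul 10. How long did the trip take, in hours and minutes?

4 hours 32 minutes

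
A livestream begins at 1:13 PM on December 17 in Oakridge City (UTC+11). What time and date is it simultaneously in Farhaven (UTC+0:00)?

2:13 AM on December 17

Farhaven is 11:00 behind Oakridge City.
Shift by the zone difference: 1:13 PM − 11:00 = 2:13 AM on Dec 17 in Farhaven.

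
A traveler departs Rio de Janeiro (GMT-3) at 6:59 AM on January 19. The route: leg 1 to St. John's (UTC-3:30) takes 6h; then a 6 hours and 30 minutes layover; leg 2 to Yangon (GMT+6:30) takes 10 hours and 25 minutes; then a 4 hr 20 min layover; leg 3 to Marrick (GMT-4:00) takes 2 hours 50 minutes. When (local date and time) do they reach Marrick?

12:04 PM on January 20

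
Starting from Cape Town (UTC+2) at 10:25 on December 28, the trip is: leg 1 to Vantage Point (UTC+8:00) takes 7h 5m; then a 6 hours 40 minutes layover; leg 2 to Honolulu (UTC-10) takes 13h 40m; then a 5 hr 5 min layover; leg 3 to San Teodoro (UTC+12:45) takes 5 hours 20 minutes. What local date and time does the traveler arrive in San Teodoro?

Convert departure to UTC: 10:25 − 2:00 = 08:25 UTC on Dec 28.
Add 7 hours 5 minutes leg 1 → 15:30 UTC.
Add 6 hours and 40 minutes layover in Vantage Point → 22:10 UTC.
Add 13 hours and 40 minutes leg 2 → 11:50 UTC (Dec 29).
Add 5 hours and 5 minutes layover in Honolulu → 16:55 UTC.
Add 5 hours 20 minutes leg 3 → 22:15 UTC.
San Teodoro is UTC+12:45, so local arrival = 22:15 + 12:45 = 11:00 on Dec 30.

11:00 on December 30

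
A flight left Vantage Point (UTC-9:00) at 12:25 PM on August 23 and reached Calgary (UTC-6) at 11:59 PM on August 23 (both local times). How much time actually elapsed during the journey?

8 hours 34 minutes

Departure in UTC: 12:25 PM + 9:00 = 9:25 PM on Aug 23.
Arrival in UTC: 11:59 PM + 6:00 = 5:59 AM on Aug 24.
Elapsed = 5:59 AM − 9:25 PM (+1 day) = 8 hours 34 minutes.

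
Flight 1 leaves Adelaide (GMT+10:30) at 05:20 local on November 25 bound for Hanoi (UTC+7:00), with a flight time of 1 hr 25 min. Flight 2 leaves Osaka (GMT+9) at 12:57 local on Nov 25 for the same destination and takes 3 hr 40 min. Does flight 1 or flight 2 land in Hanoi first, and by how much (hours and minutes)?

the first, by 11 hours 22 minutes

Flight 1 in UTC: 05:20 − 10:30 = 18:50 on Nov 24.
+1 hour 25 minutes → arrive 20:15 UTC on Nov 24.
Flight 2 in UTC: 12:57 − 9:00 = 03:57 on Nov 25.
+3 hours 40 minutes → arrive 07:37 UTC on Nov 25.
Flight 1 lands earlier by 11 hours 22 minutes.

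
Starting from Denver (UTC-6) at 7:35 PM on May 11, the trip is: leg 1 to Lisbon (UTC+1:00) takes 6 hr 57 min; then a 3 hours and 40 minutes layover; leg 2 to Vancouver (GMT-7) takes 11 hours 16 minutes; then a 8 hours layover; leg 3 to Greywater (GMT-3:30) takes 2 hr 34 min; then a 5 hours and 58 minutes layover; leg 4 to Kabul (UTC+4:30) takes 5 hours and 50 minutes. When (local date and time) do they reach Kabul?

2:20 AM on May 14

Convert departure to UTC: 7:35 PM + 6:00 = 1:35 AM UTC on May 12.
Add 6 hours 57 minutes leg 1 → 8:32 AM UTC.
Add 3 hours 40 minutes layover in Lisbon → 12:12 PM UTC.
Add 11 hours and 16 minutes leg 2 → 11:28 PM UTC.
Add 8 hours layover in Vancouver → 7:28 AM UTC (May 13).
Add 2 hours 34 minutes leg 3 → 10:02 AM UTC.
Add 5 hours and 58 minutes layover in Greywater → 4:00 PM UTC.
Add 5 hours 50 minutes leg 4 → 9:50 PM UTC.
Kabul is UTC+4:30, so local arrival = 9:50 PM + 4:30 = 2:20 AM on May 14.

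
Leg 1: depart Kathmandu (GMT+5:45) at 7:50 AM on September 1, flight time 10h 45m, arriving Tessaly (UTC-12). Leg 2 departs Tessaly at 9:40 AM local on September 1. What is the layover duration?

8 hours 50 minutes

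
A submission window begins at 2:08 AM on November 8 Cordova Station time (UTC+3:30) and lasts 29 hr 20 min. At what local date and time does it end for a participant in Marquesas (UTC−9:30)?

Convert start to UTC: 2:08 AM − 3:30 = 10:38 PM UTC on Nov 7.
Add 29 hours 20 minutes duration → 3:58 AM UTC (Nov 9).
Marquesas is UTC−9:30, so local end time = 3:58 AM − 9:30 = 6:28 PM on Nov 8.

6:28 PM on November 8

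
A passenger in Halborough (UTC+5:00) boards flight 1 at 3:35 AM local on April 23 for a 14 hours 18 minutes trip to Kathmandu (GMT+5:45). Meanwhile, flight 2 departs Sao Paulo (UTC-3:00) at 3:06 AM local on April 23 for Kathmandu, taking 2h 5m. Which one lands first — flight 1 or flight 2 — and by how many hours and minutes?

the second, by 4 hours 42 minutes

Flight 1 in UTC: 3:35 AM − 5:00 = 10:35 PM on Apr 22.
+14 hours 18 minutes → arrive 12:53 PM UTC on Apr 23.
Flight 2 in UTC: 3:06 AM + 3:00 = 6:06 AM on Apr 23.
+2 hours and 5 minutes → arrive 8:11 AM UTC on Apr 23.
Flight 2 lands earlier by 4 hours 42 minutes.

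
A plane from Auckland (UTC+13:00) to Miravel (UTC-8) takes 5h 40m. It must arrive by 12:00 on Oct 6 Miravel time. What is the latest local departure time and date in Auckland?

03:20 on Oct 7

Target arrival in UTC: 12:00 + 8:00 = 20:00 on Oct 6.
Subtract 5 hours and 40 minutes → departure 14:20 UTC on Oct 6.
Auckland is UTC+13:00: 14:20 + 13:00 = 03:20 on Oct 7.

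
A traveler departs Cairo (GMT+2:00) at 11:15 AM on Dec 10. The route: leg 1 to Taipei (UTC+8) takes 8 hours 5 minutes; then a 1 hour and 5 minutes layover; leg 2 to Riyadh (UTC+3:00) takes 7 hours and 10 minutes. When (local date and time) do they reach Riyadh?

4:35 AM on December 11

Convert departure to UTC: 11:15 AM − 2:00 = 9:15 AM UTC on Dec 10.
Add 8 hours and 5 minutes leg 1 → 5:20 PM UTC.
Add 1 hour 5 minutes layover in Taipei → 6:25 PM UTC.
Add 7 hours and 10 minutes leg 2 → 1:35 AM UTC (Dec 11).
Riyadh is UTC+3:00, so local arrival = 1:35 AM + 3:00 = 4:35 AM on Dec 11.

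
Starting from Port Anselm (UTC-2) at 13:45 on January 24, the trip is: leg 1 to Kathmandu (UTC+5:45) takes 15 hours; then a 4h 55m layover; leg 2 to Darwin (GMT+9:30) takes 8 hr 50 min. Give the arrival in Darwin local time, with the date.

06:00 on Jan 26

Convert departure to UTC: 13:45 + 2:00 = 15:45 UTC on Jan 24.
Add 15 hours leg 1 → 06:45 UTC (Jan 25).
Add 4 hours 55 minutes layover in Kathmandu → 11:40 UTC.
Add 8 hours and 50 minutes leg 2 → 20:30 UTC.
Darwin is UTC+9:30, so local arrival = 20:30 + 9:30 = 06:00 on Jan 26.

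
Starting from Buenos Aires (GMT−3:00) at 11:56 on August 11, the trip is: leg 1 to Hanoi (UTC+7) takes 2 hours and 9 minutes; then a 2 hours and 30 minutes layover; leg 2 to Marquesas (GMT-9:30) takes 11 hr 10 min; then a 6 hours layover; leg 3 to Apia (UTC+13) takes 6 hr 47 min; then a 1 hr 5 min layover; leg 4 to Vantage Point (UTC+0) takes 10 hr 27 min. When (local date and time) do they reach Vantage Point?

07:04 on Aug 13

Convert departure to UTC: 11:56 + 3:00 = 14:56 UTC on Aug 11.
Add 2 hours and 9 minutes leg 1 → 17:05 UTC.
Add 2 hours and 30 minutes layover in Hanoi → 19:35 UTC.
Add 11 hours 10 minutes leg 2 → 06:45 UTC (Aug 12).
Add 6 hours layover in Marquesas → 12:45 UTC.
Add 6 hours 47 minutes leg 3 → 19:32 UTC.
Add 1 hour and 5 minutes layover in Apia → 20:37 UTC.
Add 10 hours and 27 minutes leg 4 → 07:04 UTC (Aug 13).
Vantage Point is UTC+0, so local arrival is the same: 07:04 on Aug 13.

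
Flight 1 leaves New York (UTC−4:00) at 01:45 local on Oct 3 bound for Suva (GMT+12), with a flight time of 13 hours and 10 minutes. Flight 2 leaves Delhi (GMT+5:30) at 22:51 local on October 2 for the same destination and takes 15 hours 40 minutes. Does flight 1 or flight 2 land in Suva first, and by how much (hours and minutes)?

the second, by 9 hours 54 minutes

Flight 1 in UTC: 01:45 + 4:00 = 05:45 on Oct 3.
+13 hours and 10 minutes → arrive 18:55 UTC on Oct 3.
Flight 2 in UTC: 22:51 − 5:30 = 17:21 on Oct 2.
+15 hours 40 minutes → arrive 09:01 UTC on Oct 3.
Flight 2 lands earlier by 9 hours 54 minutes.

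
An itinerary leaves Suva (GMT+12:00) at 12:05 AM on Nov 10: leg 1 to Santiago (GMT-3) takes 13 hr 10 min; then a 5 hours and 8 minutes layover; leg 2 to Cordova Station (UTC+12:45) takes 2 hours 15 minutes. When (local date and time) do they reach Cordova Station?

Convert departure to UTC: 12:05 AM − 12:00 = 12:05 PM UTC on Nov 9.
Add 13 hours and 10 minutes leg 1 → 1:15 AM UTC (Nov 10).
Add 5 hours 8 minutes layover in Santiago → 6:23 AM UTC.
Add 2 hours 15 minutes leg 2 → 8:38 AM UTC.
Cordova Station is UTC+12:45, so local arrival = 8:38 AM + 12:45 = 9:23 PM on Nov 10.

9:23 PM on Nov 10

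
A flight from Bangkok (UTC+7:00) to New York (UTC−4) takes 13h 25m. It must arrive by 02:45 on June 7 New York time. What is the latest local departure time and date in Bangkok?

Target arrival in UTC: 02:45 + 4:00 = 06:45 on Jun 7.
Subtract 13 hours and 25 minutes → departure 17:20 UTC on Jun 6.
Bangkok is UTC+7:00: 17:20 + 7:00 = 00:20 on Jun 7.

00:20 on June 7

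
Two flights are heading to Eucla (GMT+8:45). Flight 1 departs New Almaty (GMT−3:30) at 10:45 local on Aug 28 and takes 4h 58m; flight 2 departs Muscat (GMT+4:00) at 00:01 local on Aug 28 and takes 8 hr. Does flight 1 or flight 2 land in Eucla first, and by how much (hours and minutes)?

the second, by 15 hours 12 minutes

Flight 1 in UTC: 10:45 + 3:30 = 14:15 on Aug 28.
+4 hours 58 minutes → arrive 19:13 UTC on Aug 28.
Flight 2 in UTC: 00:01 − 4:00 = 20:01 on Aug 27.
+8 hours → arrive 04:01 UTC on Aug 28.
Flight 2 lands earlier by 15 hours 12 minutes.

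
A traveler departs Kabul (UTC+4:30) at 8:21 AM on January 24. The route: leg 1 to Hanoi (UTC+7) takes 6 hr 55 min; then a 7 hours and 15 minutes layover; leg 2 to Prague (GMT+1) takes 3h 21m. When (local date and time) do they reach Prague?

Convert departure to UTC: 8:21 AM − 4:30 = 3:51 AM UTC on Jan 24.
Add 6 hours 55 minutes leg 1 → 10:46 AM UTC.
Add 7 hours and 15 minutes layover in Hanoi → 6:01 PM UTC.
Add 3 hours and 21 minutes leg 2 → 9:22 PM UTC.
Prague is UTC+1:00, so local arrival = 9:22 PM + 1:00 = 10:22 PM on Jan 24.

10:22 PM on Jan 24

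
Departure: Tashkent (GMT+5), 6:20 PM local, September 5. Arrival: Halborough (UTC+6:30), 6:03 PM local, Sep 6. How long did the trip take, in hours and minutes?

22 hours 13 minutes

Halborough is 1:30 ahead of Tashkent.
Clock-face elapsed time (ignoring zones) is 23 hours 43 minutes.
Actual elapsed = 23 hours 43 minutes − 1:30 = 22 hours 13 minutes.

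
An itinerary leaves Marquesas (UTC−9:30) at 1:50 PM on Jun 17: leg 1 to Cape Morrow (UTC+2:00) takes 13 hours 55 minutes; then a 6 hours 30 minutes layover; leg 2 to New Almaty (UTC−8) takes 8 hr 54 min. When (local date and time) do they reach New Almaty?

8:39 PM on June 18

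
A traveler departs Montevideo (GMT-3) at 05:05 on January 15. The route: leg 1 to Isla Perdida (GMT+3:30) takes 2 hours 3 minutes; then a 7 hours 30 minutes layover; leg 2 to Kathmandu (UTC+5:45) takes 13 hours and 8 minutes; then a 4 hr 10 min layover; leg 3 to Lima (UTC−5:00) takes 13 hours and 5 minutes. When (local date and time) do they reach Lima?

19:01 on Jan 16

Convert departure to UTC: 05:05 + 3:00 = 08:05 UTC on Jan 15.
Add 2 hours 3 minutes leg 1 → 10:08 UTC.
Add 7 hours and 30 minutes layover in Isla Perdida → 17:38 UTC.
Add 13 hours 8 minutes leg 2 → 06:46 UTC (Jan 16).
Add 4 hours 10 minutes layover in Kathmandu → 10:56 UTC.
Add 13 hours and 5 minutes leg 3 → 00:01 UTC (Jan 17).
Lima is UTC−5:00, so local arrival = 00:01 − 5:00 = 19:01 on Jan 16.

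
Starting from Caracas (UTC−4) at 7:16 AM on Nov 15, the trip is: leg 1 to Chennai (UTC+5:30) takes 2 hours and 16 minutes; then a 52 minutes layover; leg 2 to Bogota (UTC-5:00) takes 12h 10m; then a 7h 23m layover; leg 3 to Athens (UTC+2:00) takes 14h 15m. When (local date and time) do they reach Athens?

2:12 AM on November 17

Convert departure to UTC: 7:16 AM + 4:00 = 11:16 AM UTC on Nov 15.
Add 2 hours 16 minutes leg 1 → 1:32 PM UTC.
Add 52 minutes layover in Chennai → 2:24 PM UTC.
Add 12 hours 10 minutes leg 2 → 2:34 AM UTC (Nov 16).
Add 7 hours 23 minutes layover in Bogota → 9:57 AM UTC.
Add 14 hours 15 minutes leg 3 → 12:12 AM UTC (Nov 17).
Athens is UTC+2:00, so local arrival = 12:12 AM + 2:00 = 2:12 AM on Nov 17.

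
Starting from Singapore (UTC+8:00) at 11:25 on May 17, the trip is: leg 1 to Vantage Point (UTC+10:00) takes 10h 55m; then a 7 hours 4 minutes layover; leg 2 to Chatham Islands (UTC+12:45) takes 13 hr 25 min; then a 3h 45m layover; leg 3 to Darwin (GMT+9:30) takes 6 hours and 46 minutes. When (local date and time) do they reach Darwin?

Convert departure to UTC: 11:25 − 8:00 = 03:25 UTC on May 17.
Add 10 hours 55 minutes leg 1 → 14:20 UTC.
Add 7 hours and 4 minutes layover in Vantage Point → 21:24 UTC.
Add 13 hours 25 minutes leg 2 → 10:49 UTC (May 18).
Add 3 hours 45 minutes layover in Chatham Islands → 14:34 UTC.
Add 6 hours and 46 minutes leg 3 → 21:20 UTC.
Darwin is UTC+9:30, so local arrival = 21:20 + 9:30 = 06:50 on May 19.

06:50 on May 19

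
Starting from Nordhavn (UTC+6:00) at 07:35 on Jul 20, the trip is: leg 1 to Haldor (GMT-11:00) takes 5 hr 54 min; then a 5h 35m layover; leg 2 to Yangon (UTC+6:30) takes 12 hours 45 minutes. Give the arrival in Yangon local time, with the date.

08:19 on July 21

Convert departure to UTC: 07:35 − 6:00 = 01:35 UTC on Jul 20.
Add 5 hours 54 minutes leg 1 → 07:29 UTC.
Add 5 hours 35 minutes layover in Haldor → 13:04 UTC.
Add 12 hours 45 minutes leg 2 → 01:49 UTC (Jul 21).
Yangon is UTC+6:30, so local arrival = 01:49 + 6:30 = 08:19 on Jul 21.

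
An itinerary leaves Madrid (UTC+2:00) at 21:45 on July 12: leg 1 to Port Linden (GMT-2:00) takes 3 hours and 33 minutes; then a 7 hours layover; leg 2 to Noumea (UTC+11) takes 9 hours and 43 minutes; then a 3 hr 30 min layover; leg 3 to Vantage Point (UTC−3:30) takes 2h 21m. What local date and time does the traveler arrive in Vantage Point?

Convert departure to UTC: 21:45 − 2:00 = 19:45 UTC on Jul 12.
Add 3 hours 33 minutes leg 1 → 23:18 UTC.
Add 7 hours layover in Port Linden → 06:18 UTC (Jul 13).
Add 9 hours and 43 minutes leg 2 → 16:01 UTC.
Add 3 hours 30 minutes layover in Noumea → 19:31 UTC.
Add 2 hours 21 minutes leg 3 → 21:52 UTC.
Vantage Point is UTC−3:30, so local arrival = 21:52 − 3:30 = 18:22 on Jul 13.

18:22 on Jul 13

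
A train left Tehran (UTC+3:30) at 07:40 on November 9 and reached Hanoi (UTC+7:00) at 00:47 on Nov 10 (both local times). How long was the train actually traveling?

Departure in UTC: 07:40 − 3:30 = 04:10 on Nov 9.
Arrival in UTC: 00:47 − 7:00 = 17:47 on Nov 9.
Elapsed = 17:47 − 04:10 = 13 hours 37 minutes.

13 hours 37 minutes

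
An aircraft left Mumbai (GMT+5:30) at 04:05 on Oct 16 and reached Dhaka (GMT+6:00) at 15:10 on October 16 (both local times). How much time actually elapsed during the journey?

Departure in UTC: 04:05 − 5:30 = 22:35 on Oct 15.
Arrival in UTC: 15:10 − 6:00 = 09:10 on Oct 16.
Elapsed = 09:10 − 22:35 (+1 day) = 10 hours 35 minutes.

10 hours 35 minutes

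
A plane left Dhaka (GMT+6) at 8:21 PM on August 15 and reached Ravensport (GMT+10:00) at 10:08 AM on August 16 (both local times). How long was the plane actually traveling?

Ravensport is 4:00 ahead of Dhaka.
Clock-face elapsed time (ignoring zones) is 13 hours 47 minutes.
Actual elapsed = 13 hours 47 minutes − 4:00 = 9 hours 47 minutes.

9 hours 47 minutes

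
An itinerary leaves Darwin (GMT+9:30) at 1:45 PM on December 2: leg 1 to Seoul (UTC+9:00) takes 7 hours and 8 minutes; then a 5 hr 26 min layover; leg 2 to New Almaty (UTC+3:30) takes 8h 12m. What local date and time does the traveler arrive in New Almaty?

4:31 AM on Dec 3

Convert departure to UTC: 1:45 PM − 9:30 = 4:15 AM UTC on Dec 2.
Add 7 hours 8 minutes leg 1 → 11:23 AM UTC.
Add 5 hours 26 minutes layover in Seoul → 4:49 PM UTC.
Add 8 hours 12 minutes leg 2 → 1:01 AM UTC (Dec 3).
New Almaty is UTC+3:30, so local arrival = 1:01 AM + 3:30 = 4:31 AM on Dec 3.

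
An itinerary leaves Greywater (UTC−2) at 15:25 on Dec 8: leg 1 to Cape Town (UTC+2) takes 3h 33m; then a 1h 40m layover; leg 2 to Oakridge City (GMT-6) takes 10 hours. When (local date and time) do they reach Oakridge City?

02:38 on December 9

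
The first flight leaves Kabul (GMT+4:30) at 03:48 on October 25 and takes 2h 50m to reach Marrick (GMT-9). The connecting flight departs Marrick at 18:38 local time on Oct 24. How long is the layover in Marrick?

Convert departure to UTC: 03:48 − 4:30 = 23:18 UTC on Oct 24.
Add 2 hours 50 minutes flight time → 02:08 UTC (Oct 25).
Marrick is UTC−9:00, so local arrival = 02:08 − 9:00 = 17:08 on Oct 24.
Layover = 18:38 − 17:08 = 1 hour 30 minutes.

1 hour 30 minutes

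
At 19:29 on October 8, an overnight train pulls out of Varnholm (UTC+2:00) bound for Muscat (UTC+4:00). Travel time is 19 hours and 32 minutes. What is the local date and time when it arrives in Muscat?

17:01 on October 9

Convert departure to UTC: 19:29 − 2:00 = 17:29 UTC on Oct 8.
Add 19 hours and 32 minutes travel time → 13:01 UTC (Oct 9).
Muscat is UTC+4:00, so local arrival = 13:01 + 4:00 = 17:01 on Oct 9.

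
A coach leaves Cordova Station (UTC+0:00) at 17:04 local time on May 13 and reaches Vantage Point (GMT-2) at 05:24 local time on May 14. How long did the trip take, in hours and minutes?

Departure is already UTC: 17:04 on May 13.
Arrival in UTC: 05:24 + 2:00 = 07:24 on May 14.
Elapsed = 07:24 − 17:04 (+1 day) = 14 hours 20 minutes.

14 hours 20 minutes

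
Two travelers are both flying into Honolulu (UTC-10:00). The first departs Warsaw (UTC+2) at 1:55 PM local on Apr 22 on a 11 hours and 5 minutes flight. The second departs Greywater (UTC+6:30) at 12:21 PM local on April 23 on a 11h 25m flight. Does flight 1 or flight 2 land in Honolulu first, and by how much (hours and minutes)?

the first, by 18 hours 16 minutes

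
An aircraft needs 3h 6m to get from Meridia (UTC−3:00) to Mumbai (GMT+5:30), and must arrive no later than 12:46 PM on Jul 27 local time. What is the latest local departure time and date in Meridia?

Target arrival in UTC: 12:46 PM − 5:30 = 7:16 AM on Jul 27.
Subtract 3 hours 6 minutes → departure 4:10 AM UTC on Jul 27.
Meridia is UTC−3:00: 4:10 AM − 3:00 = 1:10 AM on Jul 27.

1:10 AM on July 27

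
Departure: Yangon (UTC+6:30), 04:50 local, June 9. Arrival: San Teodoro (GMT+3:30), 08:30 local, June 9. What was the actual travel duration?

6 hours 40 minutes

Departure in UTC: 04:50 − 6:30 = 22:20 on Jun 8.
Arrival in UTC: 08:30 − 3:30 = 05:00 on Jun 9.
Elapsed = 05:00 − 22:20 (+1 day) = 6 hours 40 minutes.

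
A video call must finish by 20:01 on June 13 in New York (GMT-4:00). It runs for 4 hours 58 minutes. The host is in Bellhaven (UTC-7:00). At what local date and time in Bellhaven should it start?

Target end time in UTC: 20:01 + 4:00 = 00:01 on Jun 14.
Subtract 4 hours and 58 minutes → start 19:03 UTC on Jun 13.
Bellhaven is UTC−7:00: 19:03 − 7:00 = 12:03 on Jun 13.

12:03 on June 13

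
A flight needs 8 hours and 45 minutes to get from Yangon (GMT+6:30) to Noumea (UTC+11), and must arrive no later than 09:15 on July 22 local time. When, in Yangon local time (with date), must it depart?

Target arrival in UTC: 09:15 − 11:00 = 22:15 on Jul 21.
Subtract 8 hours and 45 minutes → departure 13:30 UTC on Jul 21.
Yangon is UTC+6:30: 13:30 + 6:30 = 20:00 on Jul 21.

20:00 on July 21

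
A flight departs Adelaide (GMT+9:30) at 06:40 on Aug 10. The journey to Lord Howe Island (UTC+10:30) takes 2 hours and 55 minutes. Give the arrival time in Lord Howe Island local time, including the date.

10:35 on Aug 10

Lord Howe Island is 1:00 ahead of Adelaide.
After 2 hours 55 minutes it is 09:35 in Adelaide.
Shift by the zone difference: 09:35 + 1:00 = 10:35 on Aug 10 in Lord Howe Island.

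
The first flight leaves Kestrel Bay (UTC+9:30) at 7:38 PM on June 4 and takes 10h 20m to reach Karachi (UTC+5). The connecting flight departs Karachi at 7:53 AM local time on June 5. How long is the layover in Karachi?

Convert departure to UTC: 7:38 PM − 9:30 = 10:08 AM UTC on Jun 4.
Add 10 hours 20 minutes flight time → 8:28 PM UTC.
Karachi is UTC+5:00, so local arrival = 8:28 PM + 5:00 = 1:28 AM on Jun 5.
Layover = 7:53 AM − 1:28 AM = 6 hours 25 minutes.

6 hours 25 minutes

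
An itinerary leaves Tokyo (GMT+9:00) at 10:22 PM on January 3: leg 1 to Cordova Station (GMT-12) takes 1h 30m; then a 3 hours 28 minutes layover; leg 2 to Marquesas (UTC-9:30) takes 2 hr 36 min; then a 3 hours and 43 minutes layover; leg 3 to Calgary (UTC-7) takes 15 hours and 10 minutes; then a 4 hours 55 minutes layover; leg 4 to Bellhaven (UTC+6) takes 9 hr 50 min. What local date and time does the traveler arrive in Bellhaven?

Convert departure to UTC: 10:22 PM − 9:00 = 1:22 PM UTC on Jan 3.
Add 1 hour 30 minutes leg 1 → 2:52 PM UTC.
Add 3 hours and 28 minutes layover in Cordova Station → 6:20 PM UTC.
Add 2 hours and 36 minutes leg 2 → 8:56 PM UTC.
Add 3 hours and 43 minutes layover in Marquesas → 12:39 AM UTC (Jan 4).
Add 15 hours and 10 minutes leg 3 → 3:49 PM UTC.
Add 4 hours and 55 minutes layover in Calgary → 8:44 PM UTC.
Add 9 hours 50 minutes leg 4 → 6:34 AM UTC (Jan 5).
Bellhaven is UTC+6:00, so local arrival = 6:34 AM + 6:00 = 12:34 PM on Jan 5.

12:34 PM on Jan 5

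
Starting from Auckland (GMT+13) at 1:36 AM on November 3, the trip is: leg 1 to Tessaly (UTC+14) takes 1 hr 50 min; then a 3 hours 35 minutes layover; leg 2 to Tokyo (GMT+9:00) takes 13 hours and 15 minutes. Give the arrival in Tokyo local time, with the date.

4:16 PM on November 3

Convert departure to UTC: 1:36 AM − 13:00 = 12:36 PM UTC on Nov 2.
Add 1 hour and 50 minutes leg 1 → 2:26 PM UTC.
Add 3 hours 35 minutes layover in Tessaly → 6:01 PM UTC.
Add 13 hours 15 minutes leg 2 → 7:16 AM UTC (Nov 3).
Tokyo is UTC+9:00, so local arrival = 7:16 AM + 9:00 = 4:16 PM on Nov 3.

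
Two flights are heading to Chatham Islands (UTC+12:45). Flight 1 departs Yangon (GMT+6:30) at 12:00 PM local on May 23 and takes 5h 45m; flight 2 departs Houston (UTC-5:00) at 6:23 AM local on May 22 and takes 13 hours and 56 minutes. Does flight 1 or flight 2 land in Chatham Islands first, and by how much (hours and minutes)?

Flight 1 in UTC: 12:00 PM − 6:30 = 5:30 AM on May 23.
+5 hours and 45 minutes → arrive 11:15 AM UTC on May 23.
Flight 2 in UTC: 6:23 AM + 5:00 = 11:23 AM on May 22.
+13 hours and 56 minutes → arrive 1:19 AM UTC on May 23.
Flight 2 lands earlier by 9 hours 56 minutes.

the second, by 9 hours 56 minutes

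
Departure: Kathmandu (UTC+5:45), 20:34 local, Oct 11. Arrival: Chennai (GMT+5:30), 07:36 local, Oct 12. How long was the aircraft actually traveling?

Departure in UTC: 20:34 − 5:45 = 14:49 on Oct 11.
Arrival in UTC: 07:36 − 5:30 = 02:06 on Oct 12.
Elapsed = 02:06 − 14:49 (+1 day) = 11 hours 17 minutes.

11 hours 17 minutes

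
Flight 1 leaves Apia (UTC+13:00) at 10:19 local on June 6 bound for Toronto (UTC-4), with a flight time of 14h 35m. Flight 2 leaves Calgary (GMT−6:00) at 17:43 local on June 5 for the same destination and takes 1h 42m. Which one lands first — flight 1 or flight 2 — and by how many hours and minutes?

the second, by 10 hours 29 minutes

Flight 1 in UTC: 10:19 − 13:00 = 21:19 on Jun 5.
+14 hours and 35 minutes → arrive 11:54 UTC on Jun 6.
Flight 2 in UTC: 17:43 + 6:00 = 23:43 on Jun 5.
+1 hour and 42 minutes → arrive 01:25 UTC on Jun 6.
Flight 2 lands earlier by 10 hours 29 minutes.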